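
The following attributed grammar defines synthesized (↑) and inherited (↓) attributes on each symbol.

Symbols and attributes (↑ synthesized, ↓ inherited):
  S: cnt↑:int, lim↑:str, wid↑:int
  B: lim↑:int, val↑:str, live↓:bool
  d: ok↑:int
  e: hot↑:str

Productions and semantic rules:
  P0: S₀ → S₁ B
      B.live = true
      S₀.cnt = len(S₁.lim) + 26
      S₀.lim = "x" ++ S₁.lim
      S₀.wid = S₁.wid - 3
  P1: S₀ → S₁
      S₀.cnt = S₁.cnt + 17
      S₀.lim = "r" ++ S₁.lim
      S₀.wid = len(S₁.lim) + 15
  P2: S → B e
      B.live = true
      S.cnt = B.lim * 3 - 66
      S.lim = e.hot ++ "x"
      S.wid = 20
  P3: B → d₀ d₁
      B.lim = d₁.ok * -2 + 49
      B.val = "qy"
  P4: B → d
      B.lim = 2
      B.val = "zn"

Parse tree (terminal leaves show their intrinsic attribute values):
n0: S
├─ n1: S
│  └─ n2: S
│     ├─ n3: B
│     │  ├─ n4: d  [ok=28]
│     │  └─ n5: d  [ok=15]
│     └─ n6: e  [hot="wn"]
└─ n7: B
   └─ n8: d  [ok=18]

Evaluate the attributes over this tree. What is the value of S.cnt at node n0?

30

1. n3.live = true  [true]
2. n4.ok = 28  [terminal]
3. n5.ok = 15  [terminal]
4. n3.lim = 19  [d₁.ok * -2 + 49]
5. n3.val = "qy"  ["qy"]
6. n6.hot = "wn"  [terminal]
7. n2.cnt = -9  [B.lim * 3 - 66]
8. n2.lim = "wnx"  [e.hot ++ "x"]
9. n2.wid = 20  [20]
10. n1.cnt = 8  [S₁.cnt + 17]
11. n1.lim = "rwnx"  ["r" ++ S₁.lim]
12. n1.wid = 18  [len(S₁.lim) + 15]
13. n7.live = true  [true]
14. n8.ok = 18  [terminal]
15. n7.lim = 2  [2]
16. n7.val = "zn"  ["zn"]
17. n0.cnt = 30  [len(S₁.lim) + 26]
18. n0.lim = "xrwnx"  ["x" ++ S₁.lim]
19. n0.wid = 15  [S₁.wid - 3]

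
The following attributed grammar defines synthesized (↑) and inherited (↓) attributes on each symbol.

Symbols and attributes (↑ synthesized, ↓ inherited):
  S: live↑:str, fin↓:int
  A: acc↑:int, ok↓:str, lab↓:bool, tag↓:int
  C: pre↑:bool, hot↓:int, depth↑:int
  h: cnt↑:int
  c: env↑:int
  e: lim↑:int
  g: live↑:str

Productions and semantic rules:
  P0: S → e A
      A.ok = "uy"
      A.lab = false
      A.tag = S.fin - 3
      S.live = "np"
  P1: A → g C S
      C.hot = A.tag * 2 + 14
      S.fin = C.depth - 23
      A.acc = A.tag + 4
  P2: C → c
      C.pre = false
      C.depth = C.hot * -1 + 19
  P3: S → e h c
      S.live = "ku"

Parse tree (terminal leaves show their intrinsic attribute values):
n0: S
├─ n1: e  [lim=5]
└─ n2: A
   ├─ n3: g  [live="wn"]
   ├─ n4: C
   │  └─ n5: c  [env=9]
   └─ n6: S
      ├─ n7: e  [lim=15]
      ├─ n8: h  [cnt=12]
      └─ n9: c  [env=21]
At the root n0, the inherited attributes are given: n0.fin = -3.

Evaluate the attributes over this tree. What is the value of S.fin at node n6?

-6

1. n0.fin = -3  [given at root]
2. n1.lim = 5  [terminal]
3. n2.ok = "uy"  ["uy"]
4. n2.lab = false  [false]
5. n2.tag = -6  [S.fin - 3]
6. n3.live = "wn"  [terminal]
7. n4.hot = 2  [A.tag * 2 + 14]
8. n5.env = 9  [terminal]
9. n4.pre = false  [false]
10. n4.depth = 17  [C.hot * -1 + 19]
11. n6.fin = -6  [C.depth - 23]
12. n7.lim = 15  [terminal]
13. n8.cnt = 12  [terminal]
14. n9.env = 21  [terminal]
15. n6.live = "ku"  ["ku"]
16. n2.acc = -2  [A.tag + 4]
17. n0.live = "np"  ["np"]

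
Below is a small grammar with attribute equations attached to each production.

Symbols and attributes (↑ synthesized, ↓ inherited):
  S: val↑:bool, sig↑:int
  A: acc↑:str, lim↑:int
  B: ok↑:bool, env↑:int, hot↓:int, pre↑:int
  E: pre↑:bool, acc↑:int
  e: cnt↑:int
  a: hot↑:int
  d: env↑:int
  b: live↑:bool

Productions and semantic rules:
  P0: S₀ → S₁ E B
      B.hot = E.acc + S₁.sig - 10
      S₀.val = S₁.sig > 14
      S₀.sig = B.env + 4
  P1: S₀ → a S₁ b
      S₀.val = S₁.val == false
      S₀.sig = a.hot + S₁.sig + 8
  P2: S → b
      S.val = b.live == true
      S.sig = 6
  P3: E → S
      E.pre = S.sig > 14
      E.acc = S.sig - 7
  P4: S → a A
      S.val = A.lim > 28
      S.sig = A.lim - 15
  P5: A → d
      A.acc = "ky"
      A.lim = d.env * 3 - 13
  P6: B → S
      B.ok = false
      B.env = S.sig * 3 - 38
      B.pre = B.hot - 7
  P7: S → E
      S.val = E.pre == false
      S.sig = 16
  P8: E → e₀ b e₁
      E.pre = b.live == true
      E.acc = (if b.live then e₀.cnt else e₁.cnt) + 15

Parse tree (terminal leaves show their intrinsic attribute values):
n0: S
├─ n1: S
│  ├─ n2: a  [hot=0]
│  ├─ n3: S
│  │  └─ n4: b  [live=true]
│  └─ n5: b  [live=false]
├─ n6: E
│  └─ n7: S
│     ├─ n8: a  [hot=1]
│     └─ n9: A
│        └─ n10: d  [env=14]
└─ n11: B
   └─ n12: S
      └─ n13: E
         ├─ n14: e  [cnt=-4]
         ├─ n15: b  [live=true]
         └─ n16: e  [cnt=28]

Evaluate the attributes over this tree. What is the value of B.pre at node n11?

1. n2.hot = 0  [terminal]
2. n4.live = true  [terminal]
3. n3.val = true  [b.live == true]
4. n3.sig = 6  [6]
5. n5.live = false  [terminal]
6. n1.val = false  [S₁.val == false]
7. n1.sig = 14  [a.hot + S₁.sig + 8]
8. n8.hot = 1  [terminal]
9. n10.env = 14  [terminal]
10. n9.acc = "ky"  ["ky"]
11. n9.lim = 29  [d.env * 3 - 13]
12. n7.val = true  [A.lim > 28]
13. n7.sig = 14  [A.lim - 15]
14. n6.pre = false  [S.sig > 14]
15. n6.acc = 7  [S.sig - 7]
16. n11.hot = 11  [E.acc + S₁.sig - 10]
17. n14.cnt = -4  [terminal]
18. n15.live = true  [terminal]
19. n16.cnt = 28  [terminal]
20. n13.pre = true  [b.live == true]
21. n13.acc = 11  [(if b.live then e₀.cnt else e₁.cnt) + 15]
22. n12.val = false  [E.pre == false]
23. n12.sig = 16  [16]
24. n11.ok = false  [false]
25. n11.env = 10  [S.sig * 3 - 38]
26. n11.pre = 4  [B.hot - 7]
27. n0.val = false  [S₁.sig > 14]
28. n0.sig = 14  [B.env + 4]

4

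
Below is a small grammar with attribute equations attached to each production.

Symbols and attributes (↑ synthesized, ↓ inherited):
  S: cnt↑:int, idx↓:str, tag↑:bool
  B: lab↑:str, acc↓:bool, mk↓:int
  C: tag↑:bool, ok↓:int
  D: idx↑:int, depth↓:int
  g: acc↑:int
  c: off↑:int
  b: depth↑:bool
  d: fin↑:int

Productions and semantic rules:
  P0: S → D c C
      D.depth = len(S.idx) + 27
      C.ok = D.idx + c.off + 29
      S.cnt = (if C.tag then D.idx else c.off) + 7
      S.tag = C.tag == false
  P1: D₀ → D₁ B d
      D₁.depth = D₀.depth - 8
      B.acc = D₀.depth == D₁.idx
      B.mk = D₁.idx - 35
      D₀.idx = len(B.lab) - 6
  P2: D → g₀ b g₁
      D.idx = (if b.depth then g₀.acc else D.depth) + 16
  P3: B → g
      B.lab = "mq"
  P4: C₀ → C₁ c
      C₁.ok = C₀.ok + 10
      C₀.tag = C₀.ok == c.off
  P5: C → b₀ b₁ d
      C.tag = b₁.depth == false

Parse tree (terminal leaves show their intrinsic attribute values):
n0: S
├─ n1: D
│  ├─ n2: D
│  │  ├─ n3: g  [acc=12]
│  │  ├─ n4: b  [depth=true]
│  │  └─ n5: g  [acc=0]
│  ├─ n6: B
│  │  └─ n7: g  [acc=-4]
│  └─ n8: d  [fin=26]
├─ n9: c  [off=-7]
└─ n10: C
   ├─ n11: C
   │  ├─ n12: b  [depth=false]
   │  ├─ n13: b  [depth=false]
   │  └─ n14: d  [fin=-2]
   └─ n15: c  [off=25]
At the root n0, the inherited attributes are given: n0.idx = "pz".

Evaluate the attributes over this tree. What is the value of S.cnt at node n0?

0

1. n0.idx = "pz"  [given at root]
2. n1.depth = 29  [len(S.idx) + 27]
3. n2.depth = 21  [D₀.depth - 8]
4. n3.acc = 12  [terminal]
5. n4.depth = true  [terminal]
6. n5.acc = 0  [terminal]
7. n2.idx = 28  [(if b.depth then g₀.acc else D.depth) + 16]
8. n6.acc = false  [D₀.depth == D₁.idx]
9. n6.mk = -7  [D₁.idx - 35]
10. n7.acc = -4  [terminal]
11. n6.lab = "mq"  ["mq"]
12. n8.fin = 26  [terminal]
13. n1.idx = -4  [len(B.lab) - 6]
14. n9.off = -7  [terminal]
15. n10.ok = 18  [D.idx + c.off + 29]
16. n11.ok = 28  [C₀.ok + 10]
17. n12.depth = false  [terminal]
18. n13.depth = false  [terminal]
19. n14.fin = -2  [terminal]
20. n11.tag = true  [b₁.depth == false]
21. n15.off = 25  [terminal]
22. n10.tag = false  [C₀.ok == c.off]
23. n0.cnt = 0  [(if C.tag then D.idx else c.off) + 7]
24. n0.tag = true  [C.tag == false]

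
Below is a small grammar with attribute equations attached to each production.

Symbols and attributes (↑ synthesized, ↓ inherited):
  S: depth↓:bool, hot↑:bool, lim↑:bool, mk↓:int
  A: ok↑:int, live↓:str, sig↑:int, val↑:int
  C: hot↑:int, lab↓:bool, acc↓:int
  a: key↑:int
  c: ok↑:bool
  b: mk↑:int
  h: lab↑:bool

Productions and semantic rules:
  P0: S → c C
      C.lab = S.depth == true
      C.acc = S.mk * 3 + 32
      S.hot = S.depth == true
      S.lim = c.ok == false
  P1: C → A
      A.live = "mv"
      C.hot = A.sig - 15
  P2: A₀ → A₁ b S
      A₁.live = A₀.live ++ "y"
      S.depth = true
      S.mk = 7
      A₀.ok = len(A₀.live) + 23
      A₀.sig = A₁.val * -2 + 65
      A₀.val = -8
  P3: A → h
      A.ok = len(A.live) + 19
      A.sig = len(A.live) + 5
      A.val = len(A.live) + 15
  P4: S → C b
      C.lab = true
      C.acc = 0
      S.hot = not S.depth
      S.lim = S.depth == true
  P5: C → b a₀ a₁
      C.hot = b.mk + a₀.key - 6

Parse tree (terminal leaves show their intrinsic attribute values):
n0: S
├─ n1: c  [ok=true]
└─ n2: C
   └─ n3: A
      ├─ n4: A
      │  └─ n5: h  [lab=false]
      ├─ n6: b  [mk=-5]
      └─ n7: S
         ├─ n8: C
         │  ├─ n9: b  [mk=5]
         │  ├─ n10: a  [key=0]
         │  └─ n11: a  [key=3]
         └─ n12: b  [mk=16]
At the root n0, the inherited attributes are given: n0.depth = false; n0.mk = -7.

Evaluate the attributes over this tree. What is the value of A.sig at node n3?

1. n0.depth = false  [given at root]
2. n0.mk = -7  [given at root]
3. n1.ok = true  [terminal]
4. n2.lab = false  [S.depth == true]
5. n2.acc = 11  [S.mk * 3 + 32]
6. n3.live = "mv"  ["mv"]
7. n4.live = "mvy"  [A₀.live ++ "y"]
8. n5.lab = false  [terminal]
9. n4.ok = 22  [len(A.live) + 19]
10. n4.sig = 8  [len(A.live) + 5]
11. n4.val = 18  [len(A.live) + 15]
12. n6.mk = -5  [terminal]
13. n7.depth = true  [true]
14. n7.mk = 7  [7]
15. n8.lab = true  [true]
16. n8.acc = 0  [0]
17. n9.mk = 5  [terminal]
18. n10.key = 0  [terminal]
19. n11.key = 3  [terminal]
20. n8.hot = -1  [b.mk + a₀.key - 6]
21. n12.mk = 16  [terminal]
22. n7.hot = false  [not S.depth]
23. n7.lim = true  [S.depth == true]
24. n3.ok = 25  [len(A₀.live) + 23]
25. n3.sig = 29  [A₁.val * -2 + 65]
26. n3.val = -8  [-8]
27. n2.hot = 14  [A.sig - 15]
28. n0.hot = false  [S.depth == true]
29. n0.lim = false  [c.ok == false]

29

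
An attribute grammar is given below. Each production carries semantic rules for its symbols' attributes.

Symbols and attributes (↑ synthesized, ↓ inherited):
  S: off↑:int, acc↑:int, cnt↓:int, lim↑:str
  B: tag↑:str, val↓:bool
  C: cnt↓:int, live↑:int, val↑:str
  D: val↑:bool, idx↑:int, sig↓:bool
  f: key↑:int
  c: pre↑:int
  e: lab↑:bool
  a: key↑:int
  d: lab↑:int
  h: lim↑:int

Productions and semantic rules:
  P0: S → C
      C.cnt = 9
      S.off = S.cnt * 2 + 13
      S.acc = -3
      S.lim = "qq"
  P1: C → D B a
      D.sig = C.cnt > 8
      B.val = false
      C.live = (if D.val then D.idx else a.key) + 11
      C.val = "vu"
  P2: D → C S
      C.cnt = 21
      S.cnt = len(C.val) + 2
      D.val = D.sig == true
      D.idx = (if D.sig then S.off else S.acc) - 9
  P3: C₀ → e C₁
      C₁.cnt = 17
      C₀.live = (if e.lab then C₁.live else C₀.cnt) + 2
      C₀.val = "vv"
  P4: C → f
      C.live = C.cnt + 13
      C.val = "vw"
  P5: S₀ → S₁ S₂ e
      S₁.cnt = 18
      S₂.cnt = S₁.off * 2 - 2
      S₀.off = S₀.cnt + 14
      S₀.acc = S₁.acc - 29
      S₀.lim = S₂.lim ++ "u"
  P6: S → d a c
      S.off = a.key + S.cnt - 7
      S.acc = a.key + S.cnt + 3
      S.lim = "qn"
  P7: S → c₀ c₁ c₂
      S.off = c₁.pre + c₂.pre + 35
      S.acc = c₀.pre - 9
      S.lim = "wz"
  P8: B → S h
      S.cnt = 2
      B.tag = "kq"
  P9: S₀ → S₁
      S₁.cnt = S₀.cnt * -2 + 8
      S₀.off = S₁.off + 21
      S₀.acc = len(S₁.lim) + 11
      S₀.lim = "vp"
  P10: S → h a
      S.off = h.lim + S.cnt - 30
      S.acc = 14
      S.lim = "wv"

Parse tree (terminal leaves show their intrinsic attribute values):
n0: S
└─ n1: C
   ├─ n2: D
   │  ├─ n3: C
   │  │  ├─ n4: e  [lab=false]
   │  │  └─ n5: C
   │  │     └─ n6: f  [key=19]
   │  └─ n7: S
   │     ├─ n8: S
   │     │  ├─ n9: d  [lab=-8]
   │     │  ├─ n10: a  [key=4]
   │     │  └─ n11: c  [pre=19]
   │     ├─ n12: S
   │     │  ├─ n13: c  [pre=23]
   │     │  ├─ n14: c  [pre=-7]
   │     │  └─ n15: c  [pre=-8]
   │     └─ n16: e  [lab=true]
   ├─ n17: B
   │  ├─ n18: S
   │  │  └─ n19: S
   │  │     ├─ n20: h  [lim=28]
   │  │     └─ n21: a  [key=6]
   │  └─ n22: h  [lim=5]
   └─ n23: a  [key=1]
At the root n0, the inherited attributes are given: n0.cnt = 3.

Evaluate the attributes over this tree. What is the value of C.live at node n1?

1. n0.cnt = 3  [given at root]
2. n1.cnt = 9  [9]
3. n2.sig = true  [C.cnt > 8]
4. n3.cnt = 21  [21]
5. n4.lab = false  [terminal]
6. n5.cnt = 17  [17]
7. n6.key = 19  [terminal]
8. n5.live = 30  [C.cnt + 13]
9. n5.val = "vw"  ["vw"]
10. n3.live = 23  [(if e.lab then C₁.live else C₀.cnt) + 2]
11. n3.val = "vv"  ["vv"]
12. n7.cnt = 4  [len(C.val) + 2]
13. n8.cnt = 18  [18]
14. n9.lab = -8  [terminal]
15. n10.key = 4  [terminal]
16. n11.pre = 19  [terminal]
17. n8.off = 15  [a.key + S.cnt - 7]
18. n8.acc = 25  [a.key + S.cnt + 3]
19. n8.lim = "qn"  ["qn"]
20. n12.cnt = 28  [S₁.off * 2 - 2]
21. n13.pre = 23  [terminal]
22. n14.pre = -7  [terminal]
23. n15.pre = -8  [terminal]
24. n12.off = 20  [c₁.pre + c₂.pre + 35]
25. n12.acc = 14  [c₀.pre - 9]
26. n12.lim = "wz"  ["wz"]
27. n16.lab = true  [terminal]
28. n7.off = 18  [S₀.cnt + 14]
29. n7.acc = -4  [S₁.acc - 29]
30. n7.lim = "wzu"  [S₂.lim ++ "u"]
31. n2.val = true  [D.sig == true]
32. n2.idx = 9  [(if D.sig then S.off else S.acc) - 9]
33. n17.val = false  [false]
34. n18.cnt = 2  [2]
35. n19.cnt = 4  [S₀.cnt * -2 + 8]
36. n20.lim = 28  [terminal]
37. n21.key = 6  [terminal]
38. n19.off = 2  [h.lim + S.cnt - 30]
39. n19.acc = 14  [14]
40. n19.lim = "wv"  ["wv"]
41. n18.off = 23  [S₁.off + 21]
42. n18.acc = 13  [len(S₁.lim) + 11]
43. n18.lim = "vp"  ["vp"]
44. n22.lim = 5  [terminal]
45. n17.tag = "kq"  ["kq"]
46. n23.key = 1  [terminal]
47. n1.live = 20  [(if D.val then D.idx else a.key) + 11]
48. n1.val = "vu"  ["vu"]
49. n0.off = 19  [S.cnt * 2 + 13]
50. n0.acc = -3  [-3]
51. n0.lim = "qq"  ["qq"]

20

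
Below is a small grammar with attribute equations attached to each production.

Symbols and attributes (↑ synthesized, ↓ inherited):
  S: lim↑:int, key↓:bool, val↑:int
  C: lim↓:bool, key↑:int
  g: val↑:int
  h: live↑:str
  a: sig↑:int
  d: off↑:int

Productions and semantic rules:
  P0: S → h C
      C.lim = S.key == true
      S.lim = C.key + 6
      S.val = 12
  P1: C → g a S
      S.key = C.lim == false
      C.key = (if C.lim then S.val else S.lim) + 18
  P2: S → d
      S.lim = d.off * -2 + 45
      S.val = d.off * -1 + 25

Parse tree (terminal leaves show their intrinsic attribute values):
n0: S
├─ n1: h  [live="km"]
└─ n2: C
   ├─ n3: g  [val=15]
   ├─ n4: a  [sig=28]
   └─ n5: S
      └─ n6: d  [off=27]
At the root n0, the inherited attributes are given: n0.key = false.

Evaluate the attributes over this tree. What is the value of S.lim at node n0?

15

1. n0.key = false  [given at root]
2. n1.live = "km"  [terminal]
3. n2.lim = false  [S.key == true]
4. n3.val = 15  [terminal]
5. n4.sig = 28  [terminal]
6. n5.key = true  [C.lim == false]
7. n6.off = 27  [terminal]
8. n5.lim = -9  [d.off * -2 + 45]
9. n5.val = -2  [d.off * -1 + 25]
10. n2.key = 9  [(if C.lim then S.val else S.lim) + 18]
11. n0.lim = 15  [C.key + 6]
12. n0.val = 12  [12]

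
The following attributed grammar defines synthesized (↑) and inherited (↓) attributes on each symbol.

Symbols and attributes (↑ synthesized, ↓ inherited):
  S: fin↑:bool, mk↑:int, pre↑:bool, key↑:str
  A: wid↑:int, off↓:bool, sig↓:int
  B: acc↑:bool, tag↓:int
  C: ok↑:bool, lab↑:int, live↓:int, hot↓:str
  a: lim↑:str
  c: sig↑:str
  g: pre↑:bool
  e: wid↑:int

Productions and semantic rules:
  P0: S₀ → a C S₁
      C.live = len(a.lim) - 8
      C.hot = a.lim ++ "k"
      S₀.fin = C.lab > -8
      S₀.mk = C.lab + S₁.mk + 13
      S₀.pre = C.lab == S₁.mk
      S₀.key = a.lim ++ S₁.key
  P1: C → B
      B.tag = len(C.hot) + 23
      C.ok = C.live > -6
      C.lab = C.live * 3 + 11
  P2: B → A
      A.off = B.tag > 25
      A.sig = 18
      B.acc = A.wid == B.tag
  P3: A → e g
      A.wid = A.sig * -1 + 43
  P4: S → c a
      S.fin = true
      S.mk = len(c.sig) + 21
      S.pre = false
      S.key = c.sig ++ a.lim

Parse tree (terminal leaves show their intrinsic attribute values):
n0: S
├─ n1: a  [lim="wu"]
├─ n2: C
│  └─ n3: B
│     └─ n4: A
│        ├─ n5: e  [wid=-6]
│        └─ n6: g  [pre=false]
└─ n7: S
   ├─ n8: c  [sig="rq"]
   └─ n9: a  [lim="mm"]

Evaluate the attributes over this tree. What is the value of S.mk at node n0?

1. n1.lim = "wu"  [terminal]
2. n2.live = -6  [len(a.lim) - 8]
3. n2.hot = "wuk"  [a.lim ++ "k"]
4. n3.tag = 26  [len(C.hot) + 23]
5. n4.off = true  [B.tag > 25]
6. n4.sig = 18  [18]
7. n5.wid = -6  [terminal]
8. n6.pre = false  [terminal]
9. n4.wid = 25  [A.sig * -1 + 43]
10. n3.acc = false  [A.wid == B.tag]
11. n2.ok = false  [C.live > -6]
12. n2.lab = -7  [C.live * 3 + 11]
13. n8.sig = "rq"  [terminal]
14. n9.lim = "mm"  [terminal]
15. n7.fin = true  [true]
16. n7.mk = 23  [len(c.sig) + 21]
17. n7.pre = false  [false]
18. n7.key = "rqmm"  [c.sig ++ a.lim]
19. n0.fin = true  [C.lab > -8]
20. n0.mk = 29  [C.lab + S₁.mk + 13]
21. n0.pre = false  [C.lab == S₁.mk]
22. n0.key = "wurqmm"  [a.lim ++ S₁.key]

29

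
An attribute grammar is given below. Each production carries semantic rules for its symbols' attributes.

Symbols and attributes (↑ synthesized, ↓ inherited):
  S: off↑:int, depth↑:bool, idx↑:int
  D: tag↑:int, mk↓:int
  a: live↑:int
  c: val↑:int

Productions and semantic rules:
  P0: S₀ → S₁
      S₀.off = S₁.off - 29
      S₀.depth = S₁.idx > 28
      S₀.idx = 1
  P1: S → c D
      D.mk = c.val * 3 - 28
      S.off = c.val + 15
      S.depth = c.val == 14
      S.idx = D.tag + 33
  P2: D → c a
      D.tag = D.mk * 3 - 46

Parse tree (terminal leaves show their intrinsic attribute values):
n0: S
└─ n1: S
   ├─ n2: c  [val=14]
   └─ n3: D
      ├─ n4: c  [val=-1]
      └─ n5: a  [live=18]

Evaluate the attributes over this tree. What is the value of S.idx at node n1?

29

1. n2.val = 14  [terminal]
2. n3.mk = 14  [c.val * 3 - 28]
3. n4.val = -1  [terminal]
4. n5.live = 18  [terminal]
5. n3.tag = -4  [D.mk * 3 - 46]
6. n1.off = 29  [c.val + 15]
7. n1.depth = true  [c.val == 14]
8. n1.idx = 29  [D.tag + 33]
9. n0.off = 0  [S₁.off - 29]
10. n0.depth = true  [S₁.idx > 28]
11. n0.idx = 1  [1]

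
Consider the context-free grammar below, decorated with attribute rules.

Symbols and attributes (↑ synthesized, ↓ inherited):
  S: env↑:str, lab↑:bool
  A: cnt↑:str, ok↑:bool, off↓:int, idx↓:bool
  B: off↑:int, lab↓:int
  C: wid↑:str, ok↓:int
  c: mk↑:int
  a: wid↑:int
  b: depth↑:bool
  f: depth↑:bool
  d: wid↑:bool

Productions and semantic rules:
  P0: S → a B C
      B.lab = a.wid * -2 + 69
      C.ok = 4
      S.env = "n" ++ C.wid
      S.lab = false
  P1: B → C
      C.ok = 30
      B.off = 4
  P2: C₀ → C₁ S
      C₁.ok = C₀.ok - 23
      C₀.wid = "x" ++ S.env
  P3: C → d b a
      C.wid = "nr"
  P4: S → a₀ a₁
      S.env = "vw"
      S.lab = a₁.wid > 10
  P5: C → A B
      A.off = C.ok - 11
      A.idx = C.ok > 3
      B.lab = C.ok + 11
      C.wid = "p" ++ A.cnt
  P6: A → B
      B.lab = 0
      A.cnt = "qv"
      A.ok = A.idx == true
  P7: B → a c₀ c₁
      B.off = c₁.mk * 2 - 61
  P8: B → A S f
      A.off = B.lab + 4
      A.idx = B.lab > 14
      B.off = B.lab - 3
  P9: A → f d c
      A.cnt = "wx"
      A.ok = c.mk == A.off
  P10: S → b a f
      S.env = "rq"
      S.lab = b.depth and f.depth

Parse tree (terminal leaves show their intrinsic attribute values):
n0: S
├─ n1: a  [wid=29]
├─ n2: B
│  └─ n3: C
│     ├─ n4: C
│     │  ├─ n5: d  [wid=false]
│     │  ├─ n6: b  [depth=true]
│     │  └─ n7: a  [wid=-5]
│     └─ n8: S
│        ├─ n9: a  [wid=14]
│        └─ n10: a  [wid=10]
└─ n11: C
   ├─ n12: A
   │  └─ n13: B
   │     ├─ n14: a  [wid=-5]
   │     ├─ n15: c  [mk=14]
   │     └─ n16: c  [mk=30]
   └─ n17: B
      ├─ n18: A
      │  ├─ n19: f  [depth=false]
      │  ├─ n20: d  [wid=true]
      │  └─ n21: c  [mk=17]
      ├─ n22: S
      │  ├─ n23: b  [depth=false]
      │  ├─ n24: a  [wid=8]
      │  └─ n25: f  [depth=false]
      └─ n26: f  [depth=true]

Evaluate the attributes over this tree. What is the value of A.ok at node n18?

1. n1.wid = 29  [terminal]
2. n2.lab = 11  [a.wid * -2 + 69]
3. n3.ok = 30  [30]
4. n4.ok = 7  [C₀.ok - 23]
5. n5.wid = false  [terminal]
6. n6.depth = true  [terminal]
7. n7.wid = -5  [terminal]
8. n4.wid = "nr"  ["nr"]
9. n9.wid = 14  [terminal]
10. n10.wid = 10  [terminal]
11. n8.env = "vw"  ["vw"]
12. n8.lab = false  [a₁.wid > 10]
13. n3.wid = "xvw"  ["x" ++ S.env]
14. n2.off = 4  [4]
15. n11.ok = 4  [4]
16. n12.off = -7  [C.ok - 11]
17. n12.idx = true  [C.ok > 3]
18. n13.lab = 0  [0]
19. n14.wid = -5  [terminal]
20. n15.mk = 14  [terminal]
21. n16.mk = 30  [terminal]
22. n13.off = -1  [c₁.mk * 2 - 61]
23. n12.cnt = "qv"  ["qv"]
24. n12.ok = true  [A.idx == true]
25. n17.lab = 15  [C.ok + 11]
26. n18.off = 19  [B.lab + 4]
27. n18.idx = true  [B.lab > 14]
28. n19.depth = false  [terminal]
29. n20.wid = true  [terminal]
30. n21.mk = 17  [terminal]
31. n18.cnt = "wx"  ["wx"]
32. n18.ok = false  [c.mk == A.off]
33. n23.depth = false  [terminal]
34. n24.wid = 8  [terminal]
35. n25.depth = false  [terminal]
36. n22.env = "rq"  ["rq"]
37. n22.lab = false  [b.depth and f.depth]
38. n26.depth = true  [terminal]
39. n17.off = 12  [B.lab - 3]
40. n11.wid = "pqv"  ["p" ++ A.cnt]
41. n0.env = "npqv"  ["n" ++ C.wid]
42. n0.lab = false  [false]

false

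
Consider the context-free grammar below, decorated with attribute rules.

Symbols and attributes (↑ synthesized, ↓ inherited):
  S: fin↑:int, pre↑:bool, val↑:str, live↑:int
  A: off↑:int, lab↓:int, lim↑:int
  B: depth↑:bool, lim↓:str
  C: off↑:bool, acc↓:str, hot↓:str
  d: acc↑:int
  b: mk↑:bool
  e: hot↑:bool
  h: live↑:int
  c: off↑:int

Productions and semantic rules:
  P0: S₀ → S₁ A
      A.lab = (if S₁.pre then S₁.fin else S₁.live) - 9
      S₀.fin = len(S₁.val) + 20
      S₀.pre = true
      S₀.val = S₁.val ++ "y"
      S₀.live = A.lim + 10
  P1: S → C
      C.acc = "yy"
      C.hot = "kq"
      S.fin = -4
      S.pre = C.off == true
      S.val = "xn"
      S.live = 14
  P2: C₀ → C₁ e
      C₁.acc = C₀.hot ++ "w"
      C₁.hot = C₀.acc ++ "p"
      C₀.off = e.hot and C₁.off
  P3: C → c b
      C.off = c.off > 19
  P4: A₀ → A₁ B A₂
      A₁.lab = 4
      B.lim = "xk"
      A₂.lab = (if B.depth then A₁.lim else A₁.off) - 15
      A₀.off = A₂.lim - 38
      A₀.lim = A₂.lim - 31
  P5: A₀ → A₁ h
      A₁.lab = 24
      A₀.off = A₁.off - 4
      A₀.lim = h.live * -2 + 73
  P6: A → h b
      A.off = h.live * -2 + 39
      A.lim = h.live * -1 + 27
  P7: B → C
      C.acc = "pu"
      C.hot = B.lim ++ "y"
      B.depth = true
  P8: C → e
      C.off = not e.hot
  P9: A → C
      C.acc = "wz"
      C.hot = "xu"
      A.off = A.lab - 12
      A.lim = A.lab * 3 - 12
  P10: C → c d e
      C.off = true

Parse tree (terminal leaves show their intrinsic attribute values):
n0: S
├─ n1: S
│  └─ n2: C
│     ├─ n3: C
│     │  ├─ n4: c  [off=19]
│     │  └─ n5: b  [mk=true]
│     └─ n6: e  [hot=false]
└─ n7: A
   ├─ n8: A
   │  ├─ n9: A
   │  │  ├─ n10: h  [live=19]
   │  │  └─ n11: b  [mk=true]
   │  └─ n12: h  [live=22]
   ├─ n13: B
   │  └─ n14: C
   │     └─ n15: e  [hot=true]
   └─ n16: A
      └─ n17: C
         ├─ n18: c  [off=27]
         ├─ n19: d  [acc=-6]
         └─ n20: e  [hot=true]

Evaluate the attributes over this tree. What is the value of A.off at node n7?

1. n2.acc = "yy"  ["yy"]
2. n2.hot = "kq"  ["kq"]
3. n3.acc = "kqw"  [C₀.hot ++ "w"]
4. n3.hot = "yyp"  [C₀.acc ++ "p"]
5. n4.off = 19  [terminal]
6. n5.mk = true  [terminal]
7. n3.off = false  [c.off > 19]
8. n6.hot = false  [terminal]
9. n2.off = false  [e.hot and C₁.off]
10. n1.fin = -4  [-4]
11. n1.pre = false  [C.off == true]
12. n1.val = "xn"  ["xn"]
13. n1.live = 14  [14]
14. n7.lab = 5  [(if S₁.pre then S₁.fin else S₁.live) - 9]
15. n8.lab = 4  [4]
16. n9.lab = 24  [24]
17. n10.live = 19  [terminal]
18. n11.mk = true  [terminal]
19. n9.off = 1  [h.live * -2 + 39]
20. n9.lim = 8  [h.live * -1 + 27]
21. n12.live = 22  [terminal]
22. n8.off = -3  [A₁.off - 4]
23. n8.lim = 29  [h.live * -2 + 73]
24. n13.lim = "xk"  ["xk"]
25. n14.acc = "pu"  ["pu"]
26. n14.hot = "xky"  [B.lim ++ "y"]
27. n15.hot = true  [terminal]
28. n14.off = false  [not e.hot]
29. n13.depth = true  [true]
30. n16.lab = 14  [(if B.depth then A₁.lim else A₁.off) - 15]
31. n17.acc = "wz"  ["wz"]
32. n17.hot = "xu"  ["xu"]
33. n18.off = 27  [terminal]
34. n19.acc = -6  [terminal]
35. n20.hot = true  [terminal]
36. n17.off = true  [true]
37. n16.off = 2  [A.lab - 12]
38. n16.lim = 30  [A.lab * 3 - 12]
39. n7.off = -8  [A₂.lim - 38]
40. n7.lim = -1  [A₂.lim - 31]
41. n0.fin = 22  [len(S₁.val) + 20]
42. n0.pre = true  [true]
43. n0.val = "xny"  [S₁.val ++ "y"]
44. n0.live = 9  [A.lim + 10]

-8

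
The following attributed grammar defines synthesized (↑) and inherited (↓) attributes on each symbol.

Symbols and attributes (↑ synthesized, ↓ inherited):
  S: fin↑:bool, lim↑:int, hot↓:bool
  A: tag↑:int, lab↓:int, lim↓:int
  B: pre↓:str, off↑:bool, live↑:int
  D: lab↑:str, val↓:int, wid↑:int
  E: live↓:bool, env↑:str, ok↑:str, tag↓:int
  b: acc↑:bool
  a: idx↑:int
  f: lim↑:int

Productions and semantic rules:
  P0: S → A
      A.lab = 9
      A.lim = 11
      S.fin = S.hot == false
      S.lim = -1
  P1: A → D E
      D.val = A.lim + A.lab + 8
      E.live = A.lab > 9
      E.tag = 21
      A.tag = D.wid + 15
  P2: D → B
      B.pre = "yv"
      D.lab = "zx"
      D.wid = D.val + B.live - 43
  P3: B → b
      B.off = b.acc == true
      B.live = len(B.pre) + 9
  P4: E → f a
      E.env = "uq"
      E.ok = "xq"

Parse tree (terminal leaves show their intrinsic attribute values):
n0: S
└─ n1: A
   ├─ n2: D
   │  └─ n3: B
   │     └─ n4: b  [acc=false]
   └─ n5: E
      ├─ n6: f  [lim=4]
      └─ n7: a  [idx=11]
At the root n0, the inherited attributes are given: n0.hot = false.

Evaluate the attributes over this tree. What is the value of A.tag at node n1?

1. n0.hot = false  [given at root]
2. n1.lab = 9  [9]
3. n1.lim = 11  [11]
4. n2.val = 28  [A.lim + A.lab + 8]
5. n3.pre = "yv"  ["yv"]
6. n4.acc = false  [terminal]
7. n3.off = false  [b.acc == true]
8. n3.live = 11  [len(B.pre) + 9]
9. n2.lab = "zx"  ["zx"]
10. n2.wid = -4  [D.val + B.live - 43]
11. n5.live = false  [A.lab > 9]
12. n5.tag = 21  [21]
13. n6.lim = 4  [terminal]
14. n7.idx = 11  [terminal]
15. n5.env = "uq"  ["uq"]
16. n5.ok = "xq"  ["xq"]
17. n1.tag = 11  [D.wid + 15]
18. n0.fin = true  [S.hot == false]
19. n0.lim = -1  [-1]

11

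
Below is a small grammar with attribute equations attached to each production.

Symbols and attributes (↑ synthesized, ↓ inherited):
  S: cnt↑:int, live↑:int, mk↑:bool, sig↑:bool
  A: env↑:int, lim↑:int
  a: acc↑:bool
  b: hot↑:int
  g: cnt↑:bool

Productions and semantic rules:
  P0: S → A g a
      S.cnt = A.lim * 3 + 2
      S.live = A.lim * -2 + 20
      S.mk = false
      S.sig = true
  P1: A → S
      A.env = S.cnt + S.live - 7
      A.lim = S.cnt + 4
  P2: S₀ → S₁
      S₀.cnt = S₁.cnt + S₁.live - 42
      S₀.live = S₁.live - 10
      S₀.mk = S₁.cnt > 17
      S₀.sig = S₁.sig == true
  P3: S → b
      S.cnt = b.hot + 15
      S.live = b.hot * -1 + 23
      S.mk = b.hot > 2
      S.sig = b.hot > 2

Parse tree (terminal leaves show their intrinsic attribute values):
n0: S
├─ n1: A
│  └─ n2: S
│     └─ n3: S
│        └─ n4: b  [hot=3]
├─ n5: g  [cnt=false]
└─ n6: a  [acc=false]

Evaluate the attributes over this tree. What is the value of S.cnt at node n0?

2

1. n4.hot = 3  [terminal]
2. n3.cnt = 18  [b.hot + 15]
3. n3.live = 20  [b.hot * -1 + 23]
4. n3.mk = true  [b.hot > 2]
5. n3.sig = true  [b.hot > 2]
6. n2.cnt = -4  [S₁.cnt + S₁.live - 42]
7. n2.live = 10  [S₁.live - 10]
8. n2.mk = true  [S₁.cnt > 17]
9. n2.sig = true  [S₁.sig == true]
10. n1.env = -1  [S.cnt + S.live - 7]
11. n1.lim = 0  [S.cnt + 4]
12. n5.cnt = false  [terminal]
13. n6.acc = false  [terminal]
14. n0.cnt = 2  [A.lim * 3 + 2]
15. n0.live = 20  [A.lim * -2 + 20]
16. n0.mk = false  [false]
17. n0.sig = true  [true]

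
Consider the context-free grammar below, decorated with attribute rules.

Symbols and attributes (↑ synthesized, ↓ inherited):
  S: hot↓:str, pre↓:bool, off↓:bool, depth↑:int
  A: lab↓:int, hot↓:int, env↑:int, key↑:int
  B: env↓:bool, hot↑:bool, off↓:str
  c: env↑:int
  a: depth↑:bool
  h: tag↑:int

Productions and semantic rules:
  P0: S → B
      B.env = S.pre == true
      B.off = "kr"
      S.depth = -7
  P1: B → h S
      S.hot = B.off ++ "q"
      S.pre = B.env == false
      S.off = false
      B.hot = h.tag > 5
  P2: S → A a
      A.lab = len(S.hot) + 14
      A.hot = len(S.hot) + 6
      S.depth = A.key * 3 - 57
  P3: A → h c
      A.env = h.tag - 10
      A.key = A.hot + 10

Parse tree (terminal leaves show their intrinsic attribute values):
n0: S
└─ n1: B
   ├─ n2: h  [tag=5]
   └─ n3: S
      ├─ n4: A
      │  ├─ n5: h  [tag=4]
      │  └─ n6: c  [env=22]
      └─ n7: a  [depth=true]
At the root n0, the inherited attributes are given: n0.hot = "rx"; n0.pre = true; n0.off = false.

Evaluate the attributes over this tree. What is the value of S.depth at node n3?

1. n0.hot = "rx"  [given at root]
2. n0.pre = true  [given at root]
3. n0.off = false  [given at root]
4. n1.env = true  [S.pre == true]
5. n1.off = "kr"  ["kr"]
6. n2.tag = 5  [terminal]
7. n3.hot = "krq"  [B.off ++ "q"]
8. n3.pre = false  [B.env == false]
9. n3.off = false  [false]
10. n4.lab = 17  [len(S.hot) + 14]
11. n4.hot = 9  [len(S.hot) + 6]
12. n5.tag = 4  [terminal]
13. n6.env = 22  [terminal]
14. n4.env = -6  [h.tag - 10]
15. n4.key = 19  [A.hot + 10]
16. n7.depth = true  [terminal]
17. n3.depth = 0  [A.key * 3 - 57]
18. n1.hot = false  [h.tag > 5]
19. n0.depth = -7  [-7]

0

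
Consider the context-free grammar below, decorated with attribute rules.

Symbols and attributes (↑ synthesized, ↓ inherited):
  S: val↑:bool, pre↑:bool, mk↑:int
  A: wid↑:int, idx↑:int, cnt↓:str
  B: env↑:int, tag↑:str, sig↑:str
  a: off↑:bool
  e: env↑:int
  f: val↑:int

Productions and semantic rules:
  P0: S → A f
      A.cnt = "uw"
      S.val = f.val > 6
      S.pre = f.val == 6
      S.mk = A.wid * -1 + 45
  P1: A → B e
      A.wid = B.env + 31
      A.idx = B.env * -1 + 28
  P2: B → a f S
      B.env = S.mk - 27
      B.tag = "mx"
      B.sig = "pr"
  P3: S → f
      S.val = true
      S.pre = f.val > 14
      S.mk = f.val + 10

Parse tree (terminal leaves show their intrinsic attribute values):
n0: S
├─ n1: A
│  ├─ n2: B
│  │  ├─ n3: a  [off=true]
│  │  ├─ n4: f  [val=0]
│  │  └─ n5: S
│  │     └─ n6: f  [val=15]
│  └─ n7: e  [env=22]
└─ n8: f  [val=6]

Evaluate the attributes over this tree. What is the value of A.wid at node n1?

1. n1.cnt = "uw"  ["uw"]
2. n3.off = true  [terminal]
3. n4.val = 0  [terminal]
4. n6.val = 15  [terminal]
5. n5.val = true  [true]
6. n5.pre = true  [f.val > 14]
7. n5.mk = 25  [f.val + 10]
8. n2.env = -2  [S.mk - 27]
9. n2.tag = "mx"  ["mx"]
10. n2.sig = "pr"  ["pr"]
11. n7.env = 22  [terminal]
12. n1.wid = 29  [B.env + 31]
13. n1.idx = 30  [B.env * -1 + 28]
14. n8.val = 6  [terminal]
15. n0.val = false  [f.val > 6]
16. n0.pre = true  [f.val == 6]
17. n0.mk = 16  [A.wid * -1 + 45]

29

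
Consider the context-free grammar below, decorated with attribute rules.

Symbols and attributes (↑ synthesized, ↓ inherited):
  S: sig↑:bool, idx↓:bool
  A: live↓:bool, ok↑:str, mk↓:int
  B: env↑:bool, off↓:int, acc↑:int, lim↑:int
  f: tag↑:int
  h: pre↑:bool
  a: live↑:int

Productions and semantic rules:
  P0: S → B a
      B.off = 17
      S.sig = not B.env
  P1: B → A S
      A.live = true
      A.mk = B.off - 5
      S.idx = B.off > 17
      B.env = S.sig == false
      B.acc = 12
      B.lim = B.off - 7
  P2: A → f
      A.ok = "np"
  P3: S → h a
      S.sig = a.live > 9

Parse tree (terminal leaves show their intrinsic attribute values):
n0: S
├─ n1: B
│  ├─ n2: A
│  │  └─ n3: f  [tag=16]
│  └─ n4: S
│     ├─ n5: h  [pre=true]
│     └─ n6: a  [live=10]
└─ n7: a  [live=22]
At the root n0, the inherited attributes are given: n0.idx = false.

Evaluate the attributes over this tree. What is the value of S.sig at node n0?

true

1. n0.idx = false  [given at root]
2. n1.off = 17  [17]
3. n2.live = true  [true]
4. n2.mk = 12  [B.off - 5]
5. n3.tag = 16  [terminal]
6. n2.ok = "np"  ["np"]
7. n4.idx = false  [B.off > 17]
8. n5.pre = true  [terminal]
9. n6.live = 10  [terminal]
10. n4.sig = true  [a.live > 9]
11. n1.env = false  [S.sig == false]
12. n1.acc = 12  [12]
13. n1.lim = 10  [B.off - 7]
14. n7.live = 22  [terminal]
15. n0.sig = true  [not B.env]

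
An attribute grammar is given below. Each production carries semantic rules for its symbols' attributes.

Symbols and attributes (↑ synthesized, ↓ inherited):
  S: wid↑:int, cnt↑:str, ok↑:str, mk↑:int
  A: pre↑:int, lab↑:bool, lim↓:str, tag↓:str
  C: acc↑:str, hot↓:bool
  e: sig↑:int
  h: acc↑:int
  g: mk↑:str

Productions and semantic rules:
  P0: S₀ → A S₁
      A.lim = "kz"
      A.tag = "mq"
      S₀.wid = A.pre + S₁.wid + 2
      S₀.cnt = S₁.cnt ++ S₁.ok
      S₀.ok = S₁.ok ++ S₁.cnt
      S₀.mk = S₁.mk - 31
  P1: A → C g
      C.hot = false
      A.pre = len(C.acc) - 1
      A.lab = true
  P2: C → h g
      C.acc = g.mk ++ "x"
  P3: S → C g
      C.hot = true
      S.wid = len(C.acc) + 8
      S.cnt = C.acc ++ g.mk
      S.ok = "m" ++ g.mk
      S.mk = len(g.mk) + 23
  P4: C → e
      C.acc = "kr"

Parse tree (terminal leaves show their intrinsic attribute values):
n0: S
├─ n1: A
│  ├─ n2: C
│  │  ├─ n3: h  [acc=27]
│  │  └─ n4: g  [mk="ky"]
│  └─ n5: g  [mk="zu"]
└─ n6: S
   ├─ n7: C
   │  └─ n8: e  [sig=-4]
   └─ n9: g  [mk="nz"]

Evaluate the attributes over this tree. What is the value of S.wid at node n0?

1. n1.lim = "kz"  ["kz"]
2. n1.tag = "mq"  ["mq"]
3. n2.hot = false  [false]
4. n3.acc = 27  [terminal]
5. n4.mk = "ky"  [terminal]
6. n2.acc = "kyx"  [g.mk ++ "x"]
7. n5.mk = "zu"  [terminal]
8. n1.pre = 2  [len(C.acc) - 1]
9. n1.lab = true  [true]
10. n7.hot = true  [true]
11. n8.sig = -4  [terminal]
12. n7.acc = "kr"  ["kr"]
13. n9.mk = "nz"  [terminal]
14. n6.wid = 10  [len(C.acc) + 8]
15. n6.cnt = "krnz"  [C.acc ++ g.mk]
16. n6.ok = "mnz"  ["m" ++ g.mk]
17. n6.mk = 25  [len(g.mk) + 23]
18. n0.wid = 14  [A.pre + S₁.wid + 2]
19. n0.cnt = "krnzmnz"  [S₁.cnt ++ S₁.ok]
20. n0.ok = "mnzkrnz"  [S₁.ok ++ S₁.cnt]
21. n0.mk = -6  [S₁.mk - 31]

14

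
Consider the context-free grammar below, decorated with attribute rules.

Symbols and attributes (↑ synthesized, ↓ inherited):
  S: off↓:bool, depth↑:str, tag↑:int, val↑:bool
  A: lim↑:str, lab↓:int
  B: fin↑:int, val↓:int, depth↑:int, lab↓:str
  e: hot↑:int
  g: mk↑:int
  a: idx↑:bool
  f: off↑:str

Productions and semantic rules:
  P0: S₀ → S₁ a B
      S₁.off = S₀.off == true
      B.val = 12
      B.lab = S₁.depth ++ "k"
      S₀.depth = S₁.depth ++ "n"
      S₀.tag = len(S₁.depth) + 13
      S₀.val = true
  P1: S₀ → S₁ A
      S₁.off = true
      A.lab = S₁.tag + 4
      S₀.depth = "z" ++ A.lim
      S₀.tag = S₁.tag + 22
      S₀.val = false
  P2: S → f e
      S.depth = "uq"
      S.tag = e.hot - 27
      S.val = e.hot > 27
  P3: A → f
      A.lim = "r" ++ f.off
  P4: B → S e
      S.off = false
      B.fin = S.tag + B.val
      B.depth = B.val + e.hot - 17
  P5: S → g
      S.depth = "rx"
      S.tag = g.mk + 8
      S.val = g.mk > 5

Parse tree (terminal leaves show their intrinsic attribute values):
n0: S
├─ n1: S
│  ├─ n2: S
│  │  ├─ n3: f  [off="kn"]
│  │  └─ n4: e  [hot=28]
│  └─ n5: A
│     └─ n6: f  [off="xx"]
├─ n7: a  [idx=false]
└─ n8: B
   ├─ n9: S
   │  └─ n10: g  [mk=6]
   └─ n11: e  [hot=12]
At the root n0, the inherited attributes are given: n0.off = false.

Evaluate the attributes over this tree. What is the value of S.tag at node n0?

1. n0.off = false  [given at root]
2. n1.off = false  [S₀.off == true]
3. n2.off = true  [true]
4. n3.off = "kn"  [terminal]
5. n4.hot = 28  [terminal]
6. n2.depth = "uq"  ["uq"]
7. n2.tag = 1  [e.hot - 27]
8. n2.val = true  [e.hot > 27]
9. n5.lab = 5  [S₁.tag + 4]
10. n6.off = "xx"  [terminal]
11. n5.lim = "rxx"  ["r" ++ f.off]
12. n1.depth = "zrxx"  ["z" ++ A.lim]
13. n1.tag = 23  [S₁.tag + 22]
14. n1.val = false  [false]
15. n7.idx = false  [terminal]
16. n8.val = 12  [12]
17. n8.lab = "zrxxk"  [S₁.depth ++ "k"]
18. n9.off = false  [false]
19. n10.mk = 6  [terminal]
20. n9.depth = "rx"  ["rx"]
21. n9.tag = 14  [g.mk + 8]
22. n9.val = true  [g.mk > 5]
23. n11.hot = 12  [terminal]
24. n8.fin = 26  [S.tag + B.val]
25. n8.depth = 7  [B.val + e.hot - 17]
26. n0.depth = "zrxxn"  [S₁.depth ++ "n"]
27. n0.tag = 17  [len(S₁.depth) + 13]
28. n0.val = true  [true]

17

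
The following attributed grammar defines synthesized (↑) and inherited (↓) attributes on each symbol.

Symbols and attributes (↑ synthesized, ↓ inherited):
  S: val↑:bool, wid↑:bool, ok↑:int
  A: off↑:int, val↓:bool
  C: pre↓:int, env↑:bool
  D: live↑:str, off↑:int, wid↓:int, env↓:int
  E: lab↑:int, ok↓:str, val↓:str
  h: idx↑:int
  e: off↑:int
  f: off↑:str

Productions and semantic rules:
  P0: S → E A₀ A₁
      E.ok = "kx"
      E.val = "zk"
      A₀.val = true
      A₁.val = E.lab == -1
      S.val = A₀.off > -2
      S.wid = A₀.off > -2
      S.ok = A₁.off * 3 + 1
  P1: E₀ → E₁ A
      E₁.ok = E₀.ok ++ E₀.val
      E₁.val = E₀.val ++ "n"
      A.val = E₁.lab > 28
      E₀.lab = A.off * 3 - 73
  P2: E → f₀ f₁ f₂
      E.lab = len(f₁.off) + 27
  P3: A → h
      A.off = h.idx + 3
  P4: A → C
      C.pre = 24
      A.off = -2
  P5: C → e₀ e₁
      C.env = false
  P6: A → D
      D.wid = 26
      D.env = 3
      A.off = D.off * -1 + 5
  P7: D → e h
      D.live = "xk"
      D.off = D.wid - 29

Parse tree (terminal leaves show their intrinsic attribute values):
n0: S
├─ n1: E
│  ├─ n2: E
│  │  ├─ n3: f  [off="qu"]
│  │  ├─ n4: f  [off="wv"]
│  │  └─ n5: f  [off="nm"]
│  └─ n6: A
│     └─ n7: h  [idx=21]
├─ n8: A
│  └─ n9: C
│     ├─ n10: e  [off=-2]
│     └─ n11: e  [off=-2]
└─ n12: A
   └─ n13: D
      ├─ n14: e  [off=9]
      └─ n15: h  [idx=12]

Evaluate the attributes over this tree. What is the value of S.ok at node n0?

25

1. n1.ok = "kx"  ["kx"]
2. n1.val = "zk"  ["zk"]
3. n2.ok = "kxzk"  [E₀.ok ++ E₀.val]
4. n2.val = "zkn"  [E₀.val ++ "n"]
5. n3.off = "qu"  [terminal]
6. n4.off = "wv"  [terminal]
7. n5.off = "nm"  [terminal]
8. n2.lab = 29  [len(f₁.off) + 27]
9. n6.val = true  [E₁.lab > 28]
10. n7.idx = 21  [terminal]
11. n6.off = 24  [h.idx + 3]
12. n1.lab = -1  [A.off * 3 - 73]
13. n8.val = true  [true]
14. n9.pre = 24  [24]
15. n10.off = -2  [terminal]
16. n11.off = -2  [terminal]
17. n9.env = false  [false]
18. n8.off = -2  [-2]
19. n12.val = true  [E.lab == -1]
20. n13.wid = 26  [26]
21. n13.env = 3  [3]
22. n14.off = 9  [terminal]
23. n15.idx = 12  [terminal]
24. n13.live = "xk"  ["xk"]
25. n13.off = -3  [D.wid - 29]
26. n12.off = 8  [D.off * -1 + 5]
27. n0.val = false  [A₀.off > -2]
28. n0.wid = false  [A₀.off > -2]
29. n0.ok = 25  [A₁.off * 3 + 1]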